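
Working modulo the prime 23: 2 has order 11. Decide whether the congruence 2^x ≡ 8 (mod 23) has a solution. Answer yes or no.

yes

8 ∈ ⟨2⟩ iff 8^11 ≡ 1 (mod 23), since |⟨2⟩| = 11.
8^11 mod 23 = 1.
Since 1 = 1, 8 lies in the subgroup.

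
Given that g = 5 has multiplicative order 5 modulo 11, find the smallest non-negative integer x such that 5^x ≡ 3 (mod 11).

2

Successive powers of 5 modulo 11:
  5^0=1  5^1=5  5^2=3
So 5^2 ≡ 3 (mod 11), giving x = 2.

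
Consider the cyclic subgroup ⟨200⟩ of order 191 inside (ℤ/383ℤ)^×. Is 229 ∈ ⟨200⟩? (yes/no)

yes

229 ∈ ⟨200⟩ iff 229^191 ≡ 1 (mod 383), since |⟨200⟩| = 191.
229^191 mod 383 = 1.
Since 1 = 1, 229 lies in the subgroup.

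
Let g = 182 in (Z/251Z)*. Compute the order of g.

The order of 182 must divide p − 1 = 250 = 2 · 5^3.
Divisors: 1, 2, 5, 10, 25, 50, 125, 250.
Check each in increasing order: 182^1 ≡ 182;  182^2 ≡ 243;  182^5 ≡ 102;  182^10 ≡ 113;  182^25 ≡ 250;  182^50 ≡ 1.
Smallest exponent giving 1 is 50.

50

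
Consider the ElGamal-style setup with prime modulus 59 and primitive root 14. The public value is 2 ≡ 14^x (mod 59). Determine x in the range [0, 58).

55

Baby-step giant-step with m = ceil(sqrt(58)) = 8.
Baby table (14^j mod 59 for j=0..7):
  0:1  1:14  2:19  3:30  4:7  5:39  6:15  7:33
Giant step factor: 14^(-8) ≡ 53 (mod 59).
Scan 2·53^i mod 59 for i = 0, 1, …:
  i=0: 2   i=1: 47   i=2: 13   i=3: 40
  i=4: 55   i=5: 24   i=6: 33
Match at i=6, j=7: x = 6·8 + 7 = 55.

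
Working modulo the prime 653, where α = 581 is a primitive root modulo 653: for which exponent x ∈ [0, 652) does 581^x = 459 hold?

426

Baby-step giant-step with m = ceil(sqrt(652)) = 26.
Baby table (581^j mod 653 for j=0..25):
  0:1  1:581  2:613  3:268  4:294  5:381  6:647  7:432
  8:240  9:351  10:195  11:326  12:36  13:20  14:519  15:506
  16:136  17:3  18:437  19:533  20:151  21:229  22:490  23:635
  24:643  25:67
Giant step factor: 581^(-26) ≡ 462 (mod 653).
Scan 459·462^i mod 653 for i = 0, 1, …:
  i=0: 459   i=1: 486   i=2: 553   i=3: 163
  i=4: 211   i=5: 185   i=6: 580   i=7: 230
  i=8: 474   i=9: 233     …   i=15: 293
  i=16: 195
Match at i=16, j=10: x = 16·26 + 10 = 426.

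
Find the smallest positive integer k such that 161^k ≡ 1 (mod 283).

47

The order of 161 must divide p − 1 = 282 = 2 · 3 · 47.
Divisors: 1, 2, 3, 6, 47, 94, 141, 282.
Check each in increasing order: 161^1 ≡ 161;  161^2 ≡ 168;  161^3 ≡ 163;  161^6 ≡ 250;  161^47 ≡ 1.
Smallest exponent giving 1 is 47.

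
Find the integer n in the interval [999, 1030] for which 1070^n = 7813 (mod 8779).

1005

Compute 1070^999 mod 8779 = 7725, then multiply by 1070 repeatedly:
  1070^999=7725  1070^1000=4711  1070^1001=1624  1070^1002=8217  1070^1003=4411
  1070^1004=5447  1070^1005=7813
Found 7813 at exponent 1005.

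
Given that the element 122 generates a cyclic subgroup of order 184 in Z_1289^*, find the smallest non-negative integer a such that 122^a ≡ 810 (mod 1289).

46

Baby-step giant-step with m = ceil(sqrt(184)) = 14.
Baby table (122^j mod 1289 for j=0..13):
  0:1  1:122  2:705  3:936  4:760  5:1201  6:865  7:1121
  8:128  9:148  10:10  11:1220  12:605  13:337
Giant step factor: 122^(-14) ≡ 202 (mod 1289).
Scan 810·202^i mod 1289 for i = 0, 1, …:
  i=0: 810   i=1: 1206   i=2: 1280   i=3: 760
Match at i=3, j=4: a = 3·14 + 4 = 46.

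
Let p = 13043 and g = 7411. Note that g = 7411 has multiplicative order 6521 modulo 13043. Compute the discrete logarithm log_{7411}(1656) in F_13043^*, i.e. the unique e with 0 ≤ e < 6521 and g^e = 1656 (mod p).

Baby-step giant-step with m = ceil(sqrt(6521)) = 81.
Baby table (7411^j mod 13043 for j=0..80):
  0:1  1:7411  2:11891  3:5693  4:9761  5:2293  6:11437  7:6193
  8:11049  9:185  10:1520  11:8611  12:9765  13:5851  14:6829  15:2879
  16:10964  17:9357  18:8139  19:7297  20:1789  21:6591  22:12909  23:11237
  24:10895  25:6675  26:9369  27:5770  28:6516  29:4890  30:6336  31:1296
  32:5008  33:6953  34:8833  35:11589  36:10967  37:5504  38:4683  39:11333
  40:4986  41:427  42:8091  43:3730  44:4913  45:7230  46:886  47:5517
  48:9725  49:9400  50:737  51:9933  52:11814  53:8938  54:7164  55:7394
  56:3291  57:12234  58:4281  59:5915  60:11585  61:7409  62:10112  63:7997
  64:11418  65:8857  66:6851  67:9405  68:11706  69:4173  70:1150  71:5571
  72:5586  73:12407  74:8170  75:2264  76:5206  77:472  78:2468  79:4062
  80:238
Giant step factor: 7411^(-81) ≡ 2935 (mod 13043).
Scan 1656·2935^i mod 13043 for i = 0, 1, …:
  i=0: 1656   i=1: 8364   i=2: 1414   i=3: 2416
  i=4: 8611
Match at i=4, j=11: e = 4·81 + 11 = 335.

335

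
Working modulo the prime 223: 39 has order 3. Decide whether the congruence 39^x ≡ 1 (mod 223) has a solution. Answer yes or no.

⟨39⟩ has order 3; its elements mod 223 are {1, 39, 183}.
1 is in this set.

yes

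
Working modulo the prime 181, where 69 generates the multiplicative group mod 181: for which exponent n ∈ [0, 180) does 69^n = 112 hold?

91

Baby-step giant-step with m = ceil(sqrt(180)) = 14.
Baby table (69^j mod 181 for j=0..13):
  0:1  1:69  2:55  3:175  4:129  5:32  6:36  7:131
  8:170  9:146  10:119  11:66  12:29  13:10
Giant step factor: 69^(-14) ≡ 165 (mod 181).
Scan 112·165^i mod 181 for i = 0, 1, …:
  i=0: 112   i=1: 18   i=2: 74   i=3: 83
  i=4: 120   i=5: 71   i=6: 131
Match at i=6, j=7: n = 6·14 + 7 = 91.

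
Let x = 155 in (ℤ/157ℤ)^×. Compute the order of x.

52

The order of 155 must divide p − 1 = 156 = 2^2 · 3 · 13.
Divisors: 1, 2, 3, 4, 6, 12, 13, 26, 39, 52, 78, 156.
Check each in increasing order: 155^1 ≡ 155;  155^2 ≡ 4;  155^3 ≡ 149;  155^4 ≡ 16;  155^6 ≡ 64;  155^12 ≡ 14;  155^13 ≡ 129;  155^26 ≡ 156;  155^39 ≡ 28;  155^52 ≡ 1.
Smallest exponent giving 1 is 52.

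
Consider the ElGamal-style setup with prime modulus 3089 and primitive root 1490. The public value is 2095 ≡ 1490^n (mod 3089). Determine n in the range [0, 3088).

1436

Baby-step giant-step with m = ceil(sqrt(3088)) = 56.
Baby table (1490^j mod 3089 for j=0..55):
  0:1  1:1490  2:2198  3:680  4:8  5:2653  6:2139  7:2351
  8:64  9:2690  10:1667  11:274  12:512  13:2986  14:980  15:2192
  16:1007  17:2265  18:1662  19:2091  20:1878  21:2675  22:940  23:1283
  24:2668  25:2866  26:1342  27:997  28:2810  29:1305  30:1469  31:1798
  32:857  33:1173  34:2485  35:2028  36:678  37:117  38:1346  39:779
  40:2335  41:936  42:1501  43:54  44:146  45:1310  46:2741  47:432
  48:1168  49:1213  50:305  51:367  52:77  53:437  54:2440  55:2936
Giant step factor: 1490^(-56) ≡ 2402 (mod 3089).
Scan 2095·2402^i mod 3089 for i = 0, 1, …:
  i=0: 2095   i=1: 209   i=2: 1600   i=3: 484
  i=4: 1104   i=5: 1446   i=6: 1256   i=7: 2048
  i=8: 1608   i=9: 1166     …   i=24: 633
  i=25: 678
Match at i=25, j=36: n = 25·56 + 36 = 1436.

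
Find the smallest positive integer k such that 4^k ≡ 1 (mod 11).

5

The order of 4 must divide p − 1 = 10 = 2 · 5.
Divisors: 1, 2, 5, 10.
Check each in increasing order: 4^1 ≡ 4;  4^2 ≡ 5;  4^5 ≡ 1.
Smallest exponent giving 1 is 5.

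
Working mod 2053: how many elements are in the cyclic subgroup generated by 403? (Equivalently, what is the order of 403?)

The order of 403 must divide p − 1 = 2052 = 2^2 · 3^3 · 19.
Divisors: 1, 2, 3, 4, 6, 9, 12, 18, 19, 27, 36, 38, 54, 57, 76, 108, 114, 171, 228, 342, 513, 684, 1026, 2052.
Check each in increasing order: 403^1 ≡ 403;  403^2 ≡ 222;  403^3 ≡ 1187;  403^4 ≡ 12;  403^6 ≡ 611;  403^9 ≡ 548;  403^12 ≡ 1728;  403^18 ≡ 566;  403^19 ≡ 215;  403^27 ≡ 165;  403^36 ≡ 88;  403^38 ≡ 1059;  403^54 ≡ 536;  403^57 ≡ 1855;  403^76 ≡ 543;  403^108 ≡ 1929;  403^114 ≡ 197;  403^171 ≡ 1.
Smallest exponent giving 1 is 171.

171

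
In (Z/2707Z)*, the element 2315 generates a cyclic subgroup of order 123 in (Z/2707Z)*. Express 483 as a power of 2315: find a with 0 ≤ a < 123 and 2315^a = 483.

Baby-step giant-step with m = ceil(sqrt(123)) = 12.
Baby table (2315^j mod 2707 for j=0..11):
  0:1  1:2315  2:2072  3:2583  4:2589  5:237  6:1841  7:1097
  8:389  9:1811  10:2029  11:490
Giant step factor: 2315^(-12) ≡ 2198 (mod 2707).
Scan 483·2198^i mod 2707 for i = 0, 1, …:
  i=0: 483   i=1: 490
Match at i=1, j=11: a = 1·12 + 11 = 23.

23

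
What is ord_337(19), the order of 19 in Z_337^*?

The order of 19 must divide p − 1 = 336 = 2^4 · 3 · 7.
Divisors: 1, 2, 3, 4, 6, 7, 8, 12, 14, 16, 21, 24, 28, 42, 48, 56, 84, 112, 168, 336.
Check each in increasing order: 19^1 ≡ 19;  19^2 ≡ 24;  19^3 ≡ 119;  19^4 ≡ 239;  19^6 ≡ 7;  19^7 ≡ 133;  19^8 ≡ 168;  19^12 ≡ 49;  19^14 ≡ 165;  19^16 ≡ 253;  19^21 ≡ 40;  19^24 ≡ 42;  19^28 ≡ 265;  19^42 ≡ 252;  19^48 ≡ 79;  19^56 ≡ 129;  19^84 ≡ 148;  19^112 ≡ 128;  19^168 ≡ 336;  19^336 ≡ 1.
Smallest exponent giving 1 is 336.

336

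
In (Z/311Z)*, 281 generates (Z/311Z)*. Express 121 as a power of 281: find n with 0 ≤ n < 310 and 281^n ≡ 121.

Baby-step giant-step with m = ceil(sqrt(310)) = 18.
Baby table (281^j mod 311 for j=0..17):
  0:1  1:281  2:278  3:57  4:156  5:296  6:139  7:184
  8:78  9:148  10:225  11:92  12:39  13:74  14:268  15:46
  16:175  17:37
Giant step factor: 281^(-18) ≡ 188 (mod 311).
Scan 121·188^i mod 311 for i = 0, 1, …:
  i=0: 121   i=1: 45   i=2: 63   i=3: 26
  i=4: 223   i=5: 250   i=6: 39
Match at i=6, j=12: n = 6·18 + 12 = 120.

120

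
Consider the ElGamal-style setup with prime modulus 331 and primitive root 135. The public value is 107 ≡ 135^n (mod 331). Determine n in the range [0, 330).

259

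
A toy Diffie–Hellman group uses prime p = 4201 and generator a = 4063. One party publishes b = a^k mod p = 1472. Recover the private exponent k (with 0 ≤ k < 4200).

2731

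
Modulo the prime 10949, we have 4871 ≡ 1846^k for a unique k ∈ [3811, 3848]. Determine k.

3831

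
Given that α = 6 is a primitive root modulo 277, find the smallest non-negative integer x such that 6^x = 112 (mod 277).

Baby-step giant-step with m = ceil(sqrt(276)) = 17.
Baby table (6^j mod 277 for j=0..16):
  0:1  1:6  2:36  3:216  4:188  5:20  6:120  7:166
  8:165  9:159  10:123  11:184  12:273  13:253  14:133  15:244
  16:79
Giant step factor: 6^(-17) ≡ 45 (mod 277).
Scan 112·45^i mod 277 for i = 0, 1, …:
  i=0: 112   i=1: 54   i=2: 214   i=3: 212
  i=4: 122   i=5: 227   i=6: 243   i=7: 132
  i=8: 123
Match at i=8, j=10: x = 8·17 + 10 = 146.

146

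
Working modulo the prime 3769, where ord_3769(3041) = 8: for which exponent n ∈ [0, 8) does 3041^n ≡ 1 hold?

Successive powers of 3041 modulo 3769:
  3041^0=1
So 3041^0 ≡ 1 (mod 3769), giving n = 0.

0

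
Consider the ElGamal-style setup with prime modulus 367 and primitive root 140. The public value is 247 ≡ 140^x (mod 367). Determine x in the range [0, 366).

Baby-step giant-step with m = ceil(sqrt(366)) = 20.
Baby table (140^j mod 367 for j=0..19):
  0:1  1:140  2:149  3:308  4:181  5:17  6:178  7:331
  8:98  9:141  10:289  11:90  12:122  13:198  14:195  15:142
  16:62  17:239  18:63  19:12
Giant step factor: 140^(-20) ≡ 161 (mod 367).
Scan 247·161^i mod 367 for i = 0, 1, …:
  i=0: 247   i=1: 131   i=2: 172   i=3: 167
  i=4: 96   i=5: 42   i=6: 156   i=7: 160
  i=8: 70   i=9: 260   i=10: 22   i=11: 239
Match at i=11, j=17: x = 11·20 + 17 = 237.

237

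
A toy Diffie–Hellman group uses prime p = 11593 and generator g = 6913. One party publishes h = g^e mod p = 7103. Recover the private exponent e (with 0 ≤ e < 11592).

6259

Baby-step giant-step with m = ceil(sqrt(11592)) = 108.
Baby table (6913^j mod 11593 for j=0..107):
  0:1  1:6913  2:3223  3:10446  4:401  5:1386  6:5600  7:3773
  8:10092  9:10915  10:8151  11:5883  12:935  13:6354  14:10918  15:5704
  16:3959  17:9087  18:7557  19:3483  20:10911  21:3685  22:4584  23:5523
  24:4750  25:5374  26:6490  27:460  28:3498  29:10269  30:5658  31:10565
  32:11538  33:2354  34:8223  35:5120  36:1131  37:4921  38:5011  39:1159
  40:1404  41:2511  42:3822  43:1039  44:6540  45:9913  46:2346  47:10884
  48:2522  49:10307  50:1713  51:5516  52:2731  53:5999  54:2926  55:9246
  56:5389  57:5848  58:2433  59:9479  60:4691  61:3262  62:1821  63:10168
  64:3025  65:9646  66:11455  67:8225  68:7353  69:7577  70:2627  71:5813
  72:3931  73:1011  74:10057  75:820  76:11276  77:11249  78:10086  79:4216
  80:406  81:1172  82:10122  83:9631  84:504  85:6252  86:1372  87:1562
  88:5023  89:2964  90:5301  91:340  92:8634  93:6078  94:4182  95:8817
  96:7520  97:2748  98:7590  99:11345  100:1340  101:613  102:6224  103:4889
  104:4062  105:2360  106:3329  107:1272
Giant step factor: 6913^(-108) ≡ 637 (mod 11593).
Scan 7103·637^i mod 11593 for i = 0, 1, …:
  i=0: 7103   i=1: 3341   i=2: 6698   i=3: 402
  i=4: 1028   i=5: 5628   i=6: 2799   i=7: 9234
  i=8: 4407   i=9: 1753     …   i=56: 7979
  i=57: 4889
Match at i=57, j=103: e = 57·108 + 103 = 6259.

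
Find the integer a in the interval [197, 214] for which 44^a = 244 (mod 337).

197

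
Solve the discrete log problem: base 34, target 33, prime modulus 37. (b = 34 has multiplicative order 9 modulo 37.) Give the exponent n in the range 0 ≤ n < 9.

7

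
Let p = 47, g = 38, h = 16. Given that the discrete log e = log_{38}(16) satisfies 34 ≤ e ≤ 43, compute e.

Compute 38^34 mod 47 = 16, then multiply by 38 repeatedly:
  38^34=16
Found 16 at exponent 34.

34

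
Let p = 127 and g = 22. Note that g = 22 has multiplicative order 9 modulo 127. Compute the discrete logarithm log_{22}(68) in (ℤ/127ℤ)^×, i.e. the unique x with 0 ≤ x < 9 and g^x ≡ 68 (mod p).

4

Successive powers of 22 modulo 127:
  22^0=1  22^1=22  22^2=103  22^3=107  22^4=68
So 22^4 ≡ 68 (mod 127), giving x = 4.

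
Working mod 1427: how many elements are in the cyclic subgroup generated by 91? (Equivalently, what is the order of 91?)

The order of 91 must divide p − 1 = 1426 = 2 · 23 · 31.
Divisors: 1, 2, 23, 31, 46, 62, 713, 1426.
Check each in increasing order: 91^1 ≡ 91;  91^2 ≡ 1146;  91^23 ≡ 1081;  91^31 ≡ 1230;  91^46 ≡ 1275;  91^62 ≡ 280;  91^713 ≡ 1.
Smallest exponent giving 1 is 713.

713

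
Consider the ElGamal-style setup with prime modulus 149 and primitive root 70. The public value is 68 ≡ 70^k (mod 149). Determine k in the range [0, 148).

Baby-step giant-step with m = ceil(sqrt(148)) = 13.
Baby table (70^j mod 149 for j=0..12):
  0:1  1:70  2:132  3:2  4:140  5:115  6:4  7:131
  8:81  9:8  10:113  11:13  12:16
Giant step factor: 70^(-13) ≡ 60 (mod 149).
Scan 68·60^i mod 149 for i = 0, 1, …:
  i=0: 68   i=1: 57   i=2: 142   i=3: 27
  i=4: 130   i=5: 52   i=6: 140
Match at i=6, j=4: k = 6·13 + 4 = 82.

82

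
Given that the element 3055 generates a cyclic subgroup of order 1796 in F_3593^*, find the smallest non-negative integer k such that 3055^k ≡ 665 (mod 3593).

106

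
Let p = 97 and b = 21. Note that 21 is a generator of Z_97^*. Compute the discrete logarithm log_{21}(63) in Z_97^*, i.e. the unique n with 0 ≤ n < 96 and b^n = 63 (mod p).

15

Baby-step giant-step with m = ceil(sqrt(96)) = 10.
Baby table (21^j mod 97 for j=0..9):
  0:1  1:21  2:53  3:46  4:93  5:13  6:79  7:10
  8:16  9:45
Giant step factor: 21^(-10) ≡ 31 (mod 97).
Scan 63·31^i mod 97 for i = 0, 1, …:
  i=0: 63   i=1: 13
Match at i=1, j=5: n = 1·10 + 5 = 15.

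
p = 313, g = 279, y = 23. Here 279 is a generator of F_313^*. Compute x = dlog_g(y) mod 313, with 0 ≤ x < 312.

Baby-step giant-step with m = ceil(sqrt(312)) = 18.
Baby table (279^j mod 313 for j=0..17):
  0:1  1:279  2:217  3:134  4:139  5:282  6:115  7:159
  8:228  9:73  10:22  11:191  12:79  13:131  14:241  15:257
  16:26  17:55
Giant step factor: 279^(-18) ≡ 274 (mod 313).
Scan 23·274^i mod 313 for i = 0, 1, …:
  i=0: 23   i=1: 42   i=2: 240   i=3: 30
  i=4: 82   i=5: 245   i=6: 148   i=7: 175
  i=8: 61   i=9: 125   i=10: 133   i=11: 134
Match at i=11, j=3: x = 11·18 + 3 = 201.

201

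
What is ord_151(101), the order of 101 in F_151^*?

The order of 101 must divide p − 1 = 150 = 2 · 3 · 5^2.
Divisors: 1, 2, 3, 5, 6, 10, 15, 25, 30, 50, 75, 150.
Check each in increasing order: 101^1 ≡ 101;  101^2 ≡ 84;  101^3 ≡ 28;  101^5 ≡ 87;  101^6 ≡ 29;  101^10 ≡ 19;  101^15 ≡ 143;  101^25 ≡ 150;  101^30 ≡ 64;  101^50 ≡ 1.
Smallest exponent giving 1 is 50.

50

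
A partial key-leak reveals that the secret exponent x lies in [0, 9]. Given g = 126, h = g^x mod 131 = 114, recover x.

8

Compute 126^0 mod 131 = 1, then multiply by 126 repeatedly:
  126^0=1  126^1=126  126^2=25  126^3=6  126^4=101
  126^5=19  126^6=36  126^7=82  126^8=114
Found 114 at exponent 8.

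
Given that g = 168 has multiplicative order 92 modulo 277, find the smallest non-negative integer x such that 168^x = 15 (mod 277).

27

Baby-step giant-step with m = ceil(sqrt(92)) = 10.
Baby table (168^j mod 277 for j=0..9):
  0:1  1:168  2:247  3:223  4:69  5:235  6:146  7:152
  8:52  9:149
Giant step factor: 168^(-10) ≡ 258 (mod 277).
Scan 15·258^i mod 277 for i = 0, 1, …:
  i=0: 15   i=1: 269   i=2: 152
Match at i=2, j=7: x = 2·10 + 7 = 27.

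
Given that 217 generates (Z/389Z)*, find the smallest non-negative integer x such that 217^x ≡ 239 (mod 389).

114

Baby-step giant-step with m = ceil(sqrt(388)) = 20.
Baby table (217^j mod 389 for j=0..19):
  0:1  1:217  2:20  3:61  4:11  5:53  6:220  7:282
  8:121  9:194  10:86  11:379  12:164  13:189  14:168  15:279
  16:248  17:134  18:292  19:346
Giant step factor: 217^(-20) ≡ 78 (mod 389).
Scan 239·78^i mod 389 for i = 0, 1, …:
  i=0: 239   i=1: 359   i=2: 383   i=3: 310
  i=4: 62   i=5: 168
Match at i=5, j=14: x = 5·20 + 14 = 114.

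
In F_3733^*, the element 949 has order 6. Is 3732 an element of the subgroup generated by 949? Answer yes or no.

3732 ∈ ⟨949⟩ iff 3732^6 ≡ 1 (mod 3733), since |⟨949⟩| = 6.
3732^6 mod 3733 = 1.
Since 1 = 1, 3732 lies in the subgroup.

yes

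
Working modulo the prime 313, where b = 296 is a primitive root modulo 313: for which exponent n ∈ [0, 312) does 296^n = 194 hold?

220

Baby-step giant-step with m = ceil(sqrt(312)) = 18.
Baby table (296^j mod 313 for j=0..17):
  0:1  1:296  2:289  3:95  4:263  5:224  6:261  7:258
  8:309  9:68  10:96  11:246  12:200  13:43  14:208  15:220
  16:16  17:41
Giant step factor: 296^(-18) ≡ 216 (mod 313).
Scan 194·216^i mod 313 for i = 0, 1, …:
  i=0: 194   i=1: 275   i=2: 243   i=3: 217
  i=4: 235   i=5: 54   i=6: 83   i=7: 87
  i=8: 12   i=9: 88   i=10: 228   i=11: 107
  i=12: 263
Match at i=12, j=4: n = 12·18 + 4 = 220.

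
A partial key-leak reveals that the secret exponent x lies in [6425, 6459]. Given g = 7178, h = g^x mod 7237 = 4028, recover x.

6432

Compute 7178^6425 mod 7237 = 836, then multiply by 7178 repeatedly:
  7178^6425=836  7178^6426=1335  7178^6427=842  7178^6428=981  7178^6429=17
  7178^6430=6234  7178^6431=1281  7178^6432=4028
Found 4028 at exponent 6432.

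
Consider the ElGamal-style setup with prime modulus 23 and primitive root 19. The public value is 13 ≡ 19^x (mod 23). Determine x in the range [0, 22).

Successive powers of 19 modulo 23:
  19^0=1  19^1=19  19^2=16  19^3=5  19^4=3  19^5=11
  19^6=2  19^7=15  19^8=9  19^9=10  19^10=6  19^11=22
  19^12=4  19^13=7  19^14=18  19^15=20  19^16=12  19^17=21
  19^18=8  19^19=14  19^20=13
So 19^20 ≡ 13 (mod 23), giving x = 20.

20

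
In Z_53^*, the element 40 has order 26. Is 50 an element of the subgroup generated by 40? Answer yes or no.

no

50 ∈ ⟨40⟩ iff 50^26 ≡ 1 (mod 53), since |⟨40⟩| = 26.
50^26 mod 53 = 52.
Since 52 ≠ 1, 50 does not lie in the subgroup.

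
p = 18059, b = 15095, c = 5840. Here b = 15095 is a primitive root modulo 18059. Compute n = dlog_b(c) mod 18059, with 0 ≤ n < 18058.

4787

Baby-step giant-step with m = ceil(sqrt(18058)) = 135.
Baby table (15095^j mod 18059 for j=0..134):
  0:1  1:15095  2:8622  3:15936  4:8040  5:7320  6:10438  7:14894
  8:8439  9:16578  10:1347  11:16590  12:1897  13:11700  14:12539  15:17885
  16:10084  17:16728  18:8222  19:9642  20:8509  21:7747  22:8940  23:12452
  24:4868  25:389  26:2780  27:13043  28:4867  29:3353  30:12217  31:15166
  32:14886  33:14092  34:1779  35:272  36:6447  37:15573  38:432  39:1741
  40:4550  41:3873  42:5952  43:1915  44:12525  45:5204  46:15789  47:10332
  48:4016  49:15516  50:6849  51:15939  52:17207  53:15127  54:4069  55:2896
  56:12340  57:11774  58:9911  59:5789  60:15513  61:15741  62:8132  63:5517
  64:9066  65:168  66:7700  67:3776  68:4516  69:14354  70:1748  71:1861
  72:10050  73:9150  74:4018  75:9588  76:6034  77:11693  78:15228  79:11708
  80:6886  81:14625  82:11159  83:8812  84:12605  85:2851  86:1248  87:3023
  88:15151  89:5169  90:11175  91:15565  92:6085  93:5001  94:3475  95:11789
  96:1569  97:8706  98:1727  99:9928  100:9578  101:17615  102:15768  103:340
  104:3544  105:5922  106:540  107:6691  108:14717  109:9356  110:7440  111:15938
  112:2112  113:6505  114:6192  115:12915  116:5020  117:1336  118:13076  119:15409
  120:16994  121:14394  122:9601  123:3620  124:15425  125:5688  126:7874  127:11751
  128:5847  129:6132  130:10165  131:11411  132:2303  133:210  134:9625
Giant step factor: 15095^(-135) ≡ 6049 (mod 18059).
Scan 5840·6049^i mod 18059 for i = 0, 1, …:
  i=0: 5840   i=1: 2756   i=2: 2587   i=3: 9669
  i=4: 12739   i=5: 458   i=6: 7415   i=7: 12838
  i=8: 3362   i=9: 2304     …   i=34: 7665
  i=35: 8132
Match at i=35, j=62: n = 35·135 + 62 = 4787.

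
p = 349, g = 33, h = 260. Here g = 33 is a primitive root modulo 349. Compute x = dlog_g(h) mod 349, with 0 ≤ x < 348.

205

Baby-step giant-step with m = ceil(sqrt(348)) = 19.
Baby table (33^j mod 349 for j=0..18):
  0:1  1:33  2:42  3:339  4:19  5:278  6:100  7:159
  8:12  9:47  10:155  11:229  12:228  13:195  14:153  15:163
  16:144  17:215  18:115
Giant step factor: 33^(-19) ≡ 230 (mod 349).
Scan 260·230^i mod 349 for i = 0, 1, …:
  i=0: 260   i=1: 121   i=2: 259   i=3: 240
  i=4: 58   i=5: 78   i=6: 141   i=7: 322
  i=8: 72   i=9: 157   i=10: 163
Match at i=10, j=15: x = 10·19 + 15 = 205.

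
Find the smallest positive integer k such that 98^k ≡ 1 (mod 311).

The order of 98 must divide p − 1 = 310 = 2 · 5 · 31.
Divisors: 1, 2, 5, 10, 31, 62, 155, 310.
Check each in increasing order: 98^1 ≡ 98;  98^2 ≡ 274;  98^5 ≡ 121;  98^10 ≡ 24;  98^31 ≡ 36;  98^62 ≡ 52;  98^155 ≡ 1.
Smallest exponent giving 1 is 155.

155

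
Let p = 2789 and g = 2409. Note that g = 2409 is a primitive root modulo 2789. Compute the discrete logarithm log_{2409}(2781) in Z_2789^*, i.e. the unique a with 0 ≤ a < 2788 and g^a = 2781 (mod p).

2663

Baby-step giant-step with m = ceil(sqrt(2788)) = 53.
Baby table (2409^j mod 2789 for j=0..52):
  0:1  1:2409  2:2161  3:1575  4:1135  5:995  6:1204  7:2665
  8:2496  9:2569  10:2719  11:1499  12:2125  13:1310  14:1431  15:75
  16:2179  17:313  18:987  19:1455  20:2111  21:1052  22:1856  23:337
  24:234  25:328  26:865  27:402  28:635  29:1343  30:47  31:1663
  32:1163  33:1511  34:354  35:2141  36:808  37:2539  38:174  39:816
  40:2288  41:728  42:2260  43:212  44:321  45:736  46:2009  47:766
  48:1765  49:1449  50:1602  51:2031  52:773
Giant step factor: 2409^(-53) ≡ 885 (mod 2789).
Scan 2781·885^i mod 2789 for i = 0, 1, …:
  i=0: 2781   i=1: 1287   i=2: 1083   i=3: 1828
  i=4: 160   i=5: 2150   i=6: 652   i=7: 2486
  i=8: 2378   i=9: 1624     …   i=49: 1719
  i=50: 1310
Match at i=50, j=13: a = 50·53 + 13 = 2663.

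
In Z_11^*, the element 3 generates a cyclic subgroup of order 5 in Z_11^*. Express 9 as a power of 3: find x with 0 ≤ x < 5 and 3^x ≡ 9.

2

Successive powers of 3 modulo 11:
  3^0=1  3^1=3  3^2=9
So 3^2 ≡ 9 (mod 11), giving x = 2.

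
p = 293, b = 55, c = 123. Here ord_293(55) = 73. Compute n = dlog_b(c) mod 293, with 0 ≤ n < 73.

11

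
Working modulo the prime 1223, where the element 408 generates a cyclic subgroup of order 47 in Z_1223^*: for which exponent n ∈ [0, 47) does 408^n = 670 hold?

9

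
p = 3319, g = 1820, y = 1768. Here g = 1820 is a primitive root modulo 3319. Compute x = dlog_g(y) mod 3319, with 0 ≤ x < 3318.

6

Successive powers of 1820 modulo 3319:
  1820^0=1  1820^1=1820  1820^2=38  1820^3=2780  1820^4=1444  1820^5=2751
  1820^6=1768
So 1820^6 ≡ 1768 (mod 3319), giving x = 6.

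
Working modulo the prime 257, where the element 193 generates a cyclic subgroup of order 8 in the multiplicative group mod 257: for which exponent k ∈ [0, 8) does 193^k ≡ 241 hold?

2

Successive powers of 193 modulo 257:
  193^0=1  193^1=193  193^2=241
So 193^2 ≡ 241 (mod 257), giving k = 2.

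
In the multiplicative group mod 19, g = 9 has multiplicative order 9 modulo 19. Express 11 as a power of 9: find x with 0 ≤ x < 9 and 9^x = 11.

6

Successive powers of 9 modulo 19:
  9^0=1  9^1=9  9^2=5  9^3=7  9^4=6  9^5=16
  9^6=11
So 9^6 ≡ 11 (mod 19), giving x = 6.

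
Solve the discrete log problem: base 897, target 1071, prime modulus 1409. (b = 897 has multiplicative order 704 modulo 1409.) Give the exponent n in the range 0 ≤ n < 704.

Baby-step giant-step with m = ceil(sqrt(704)) = 27.
Baby table (897^j mod 1409 for j=0..26):
  0:1  1:897  2:70  3:794  4:673  5:629  6:613  7:351
  8:640  9:617  10:1121  11:920  12:975  13:995  14:618  15:609
  16:990  17:360  18:259  19:1247  20:1222  21:1341  22:1000  23:876
  24:959  25:733  26:907
Giant step factor: 897^(-27) ≡ 541 (mod 1409).
Scan 1071·541^i mod 1409 for i = 0, 1, …:
  i=0: 1071   i=1: 312   i=2: 1121
Match at i=2, j=10: n = 2·27 + 10 = 64.

64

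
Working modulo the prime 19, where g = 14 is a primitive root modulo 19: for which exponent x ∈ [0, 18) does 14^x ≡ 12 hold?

Successive powers of 14 modulo 19:
  14^0=1  14^1=14  14^2=6  14^3=8  14^4=17  14^5=10
  14^6=7  14^7=3  14^8=4  14^9=18  14^10=5  14^11=13
  14^12=11  14^13=2  14^14=9  14^15=12
So 14^15 ≡ 12 (mod 19), giving x = 15.

15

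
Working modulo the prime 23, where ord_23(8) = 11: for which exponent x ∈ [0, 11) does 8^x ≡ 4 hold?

Successive powers of 8 modulo 23:
  8^0=1  8^1=8  8^2=18  8^3=6  8^4=2  8^5=16
  8^6=13  8^7=12  8^8=4
So 8^8 ≡ 4 (mod 23), giving x = 8.

8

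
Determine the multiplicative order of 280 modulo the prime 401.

100

The order of 280 must divide p − 1 = 400 = 2^4 · 5^2.
Divisors: 1, 2, 4, 5, 8, 10, 16, 20, 25, 40, 50, 80, 100, 200, 400.
Check each in increasing order: 280^1 ≡ 280;  280^2 ≡ 205;  280^4 ≡ 321;  280^5 ≡ 56;  280^8 ≡ 385;  280^10 ≡ 329;  280^16 ≡ 256;  280^20 ≡ 372;  280^25 ≡ 381;  280^40 ≡ 39;  280^50 ≡ 400;  280^80 ≡ 318;  280^100 ≡ 1.
Smallest exponent giving 1 is 100.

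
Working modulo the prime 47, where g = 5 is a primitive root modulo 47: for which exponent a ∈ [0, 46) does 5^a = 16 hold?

Baby-step giant-step with m = ceil(sqrt(46)) = 7.
Baby table (5^j mod 47 for j=0..6):
  0:1  1:5  2:25  3:31  4:14  5:23  6:21
Giant step factor: 5^(-7) ≡ 30 (mod 47).
Scan 16·30^i mod 47 for i = 0, 1, …:
  i=0: 16   i=1: 10   i=2: 18   i=3: 23
Match at i=3, j=5: a = 3·7 + 5 = 26.

26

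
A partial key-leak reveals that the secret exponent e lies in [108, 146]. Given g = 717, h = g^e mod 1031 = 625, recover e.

Compute 717^108 mod 1031 = 540, then multiply by 717 repeatedly:
  717^108=540  717^109=555  717^110=1000  717^111=455  717^112=439
  717^113=308  717^114=202  717^115=494  717^116=565  717^117=953
  717^118=779  717^119=772  717^120=908  717^121=475  717^122=345
  717^123=956  717^124=868  717^125=663  717^126=80  717^127=655
  717^128=530  717^129=602  717^130=676  717^131=122  717^132=870
  717^133=35  717^134=351  717^135=103  717^136=650  717^137=38
  717^138=440  717^139=1025  717^140=853  717^141=218  717^142=625
Found 625 at exponent 142.

142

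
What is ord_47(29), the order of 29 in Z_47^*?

46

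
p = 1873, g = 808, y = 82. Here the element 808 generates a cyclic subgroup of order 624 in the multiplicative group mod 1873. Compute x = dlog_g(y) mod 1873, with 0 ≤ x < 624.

499

Baby-step giant-step with m = ceil(sqrt(624)) = 25.
Baby table (808^j mod 1873 for j=0..24):
  0:1  1:808  2:1060  3:519  4:1673  5:1351  6:1522  7:1088
  8:667  9:1385  10:899  11:1541  12:1456  13:204  14:8  15:845
  16:988  17:406  18:273  19:1443  20:938  21:1212  22:1590  23:1715
  24:1573
Giant step factor: 808^(-25) ≡ 1208 (mod 1873).
Scan 82·1208^i mod 1873 for i = 0, 1, …:
  i=0: 82   i=1: 1660   i=2: 1170   i=3: 1118
  i=4: 111   i=5: 1105   i=6: 1264   i=7: 417
  i=8: 1772   i=9: 1610     …   i=18: 775
  i=19: 1573
Match at i=19, j=24: x = 19·25 + 24 = 499.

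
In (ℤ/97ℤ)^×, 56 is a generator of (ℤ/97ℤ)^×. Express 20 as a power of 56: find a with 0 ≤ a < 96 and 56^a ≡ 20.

Baby-step giant-step with m = ceil(sqrt(96)) = 10.
Baby table (56^j mod 97 for j=0..9):
  0:1  1:56  2:32  3:46  4:54  5:17  6:79  7:59
  8:6  9:45
Giant step factor: 56^(-10) ≡ 48 (mod 97).
Scan 20·48^i mod 97 for i = 0, 1, …:
  i=0: 20   i=1: 87   i=2: 5   i=3: 46
Match at i=3, j=3: a = 3·10 + 3 = 33.

33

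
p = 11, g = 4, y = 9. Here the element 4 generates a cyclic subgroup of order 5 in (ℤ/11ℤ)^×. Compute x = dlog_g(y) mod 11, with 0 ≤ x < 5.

3

Successive powers of 4 modulo 11:
  4^0=1  4^1=4  4^2=5  4^3=9
So 4^3 ≡ 9 (mod 11), giving x = 3.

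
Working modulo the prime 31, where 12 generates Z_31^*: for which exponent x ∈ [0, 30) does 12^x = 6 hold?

Successive powers of 12 modulo 31:
  12^0=1  12^1=12  12^2=20  12^3=23  12^4=28  12^5=26
  12^6=2  12^7=24  12^8=9  12^9=15  12^10=25  12^11=21
  12^12=4  12^13=17  12^14=18  12^15=30  12^16=19  12^17=11
  12^18=8  12^19=3  12^20=5  12^21=29  12^22=7  12^23=22
  12^24=16  12^25=6
So 12^25 ≡ 6 (mod 31), giving x = 25.

25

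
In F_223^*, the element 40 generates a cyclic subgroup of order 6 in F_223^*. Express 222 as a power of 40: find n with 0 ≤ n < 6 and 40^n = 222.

Successive powers of 40 modulo 223:
  40^0=1  40^1=40  40^2=39  40^3=222
So 40^3 ≡ 222 (mod 223), giving n = 3.

3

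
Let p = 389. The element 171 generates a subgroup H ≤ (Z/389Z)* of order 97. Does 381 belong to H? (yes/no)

381 ∈ ⟨171⟩ iff 381^97 ≡ 1 (mod 389), since |⟨171⟩| = 97.
381^97 mod 389 = 115.
Since 115 ≠ 1, 381 does not lie in the subgroup.

no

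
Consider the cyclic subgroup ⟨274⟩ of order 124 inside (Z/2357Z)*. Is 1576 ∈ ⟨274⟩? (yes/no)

1576 ∈ ⟨274⟩ iff 1576^124 ≡ 1 (mod 2357), since |⟨274⟩| = 124.
1576^124 mod 2357 = 1.
Since 1 = 1, 1576 lies in the subgroup.

yes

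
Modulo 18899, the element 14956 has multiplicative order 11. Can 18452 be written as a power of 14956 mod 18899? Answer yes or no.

no

18452 ∈ ⟨14956⟩ iff 18452^11 ≡ 1 (mod 18899), since |⟨14956⟩| = 11.
18452^11 mod 18899 = 10855.
Since 10855 ≠ 1, 18452 does not lie in the subgroup.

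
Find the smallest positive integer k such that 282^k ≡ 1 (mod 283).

The order of 282 must divide p − 1 = 282 = 2 · 3 · 47.
Divisors: 1, 2, 3, 6, 47, 94, 141, 282.
Check each in increasing order: 282^1 ≡ 282;  282^2 ≡ 1.
Smallest exponent giving 1 is 2.

2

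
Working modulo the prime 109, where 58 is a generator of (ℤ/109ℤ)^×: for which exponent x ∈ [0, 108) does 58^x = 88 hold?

74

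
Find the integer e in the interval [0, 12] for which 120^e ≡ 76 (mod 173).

Compute 120^0 mod 173 = 1, then multiply by 120 repeatedly:
  120^0=1  120^1=120  120^2=41  120^3=76
Found 76 at exponent 3.

3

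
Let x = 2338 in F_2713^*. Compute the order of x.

The order of 2338 must divide p − 1 = 2712 = 2^3 · 3 · 113.
Divisors: 1, 2, 3, 4, 6, 8, 12, 24, 113, 226, 339, 452, 678, 904, 1356, 2712.
Check each in increasing order: 2338^1 ≡ 2338;  2338^2 ≡ 2262;  2338^3 ≡ 919;  2338^4 ≡ 2639;  2338^6 ≡ 818;  2338^8 ≡ 50;  2338^12 ≡ 1726;  2338^24 ≡ 202;  2338^113 ≡ 1040;  2338^226 ≡ 1826;  2338^339 ≡ 2653;  2338^452 ≡ 2712;  2338^678 ≡ 887;  2338^904 ≡ 1.
Smallest exponent giving 1 is 904.

904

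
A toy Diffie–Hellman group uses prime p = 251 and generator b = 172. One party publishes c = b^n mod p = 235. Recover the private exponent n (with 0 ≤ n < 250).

Baby-step giant-step with m = ceil(sqrt(250)) = 16.
Baby table (172^j mod 251 for j=0..15):
  0:1  1:172  2:217  3:176  4:152  5:40  6:103  7:146
  8:12  9:56  10:94  11:104  12:67  13:229  14:232  15:246
Giant step factor: 172^(-16) ≡ 190 (mod 251).
Scan 235·190^i mod 251 for i = 0, 1, …:
  i=0: 235   i=1: 223   i=2: 202   i=3: 228
  i=4: 148   i=5: 8   i=6: 14   i=7: 150
  i=8: 137   i=9: 177   i=10: 247   i=11: 244
  i=12: 176
Match at i=12, j=3: n = 12·16 + 3 = 195.

195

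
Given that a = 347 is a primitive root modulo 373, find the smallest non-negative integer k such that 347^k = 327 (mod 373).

10

Successive powers of 347 modulo 373:
  347^0=1  347^1=347  347^2=303  347^3=328  347^4=51  347^5=166
  347^6=160  347^7=316  347^8=363  347^9=260  347^10=327
So 347^10 ≡ 327 (mod 373), giving k = 10.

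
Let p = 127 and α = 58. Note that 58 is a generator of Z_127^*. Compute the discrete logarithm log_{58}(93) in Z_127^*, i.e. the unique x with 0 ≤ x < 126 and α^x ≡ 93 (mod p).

67

Baby-step giant-step with m = ceil(sqrt(126)) = 12.
Baby table (58^j mod 127 for j=0..11):
  0:1  1:58  2:62  3:40  4:34  5:67  6:76  7:90
  8:13  9:119  10:44  11:12
Giant step factor: 58^(-12) ≡ 25 (mod 127).
Scan 93·25^i mod 127 for i = 0, 1, …:
  i=0: 93   i=1: 39   i=2: 86   i=3: 118
  i=4: 29   i=5: 90
Match at i=5, j=7: x = 5·12 + 7 = 67.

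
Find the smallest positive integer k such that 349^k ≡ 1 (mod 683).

The order of 349 must divide p − 1 = 682 = 2 · 11 · 31.
Divisors: 1, 2, 11, 22, 31, 62, 341, 682.
Check each in increasing order: 349^1 ≡ 349;  349^2 ≡ 227;  349^11 ≡ 311;  349^22 ≡ 418;  349^31 ≡ 341;  349^62 ≡ 171;  349^341 ≡ 1.
Smallest exponent giving 1 is 341.

341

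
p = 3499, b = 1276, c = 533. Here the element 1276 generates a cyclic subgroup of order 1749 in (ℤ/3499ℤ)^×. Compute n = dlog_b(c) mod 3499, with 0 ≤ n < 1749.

Baby-step giant-step with m = ceil(sqrt(1749)) = 42.
Baby table (1276^j mod 3499 for j=0..41):
  0:1  1:1276  2:1141  3:332  4:253  5:920  6:1755  7:20
  8:1027  9:1826  10:3141  11:1561  12:905  13:110  14:400  15:3045
  16:1530  17:3337  18:3228  19:605  20:2200  21:1002  22:1417  23:2608
  24:259  25:1578  26:1603  27:2012  28:2545  29:348  30:3174  31:1681
  32:69  33:569  34:1751  35:1914  36:3461  37:498  38:2129  39:1380
  40:883  41:30
Giant step factor: 1276^(-42) ≡ 1490 (mod 3499).
Scan 533·1490^i mod 3499 for i = 0, 1, …:
  i=0: 533   i=1: 3396   i=2: 486   i=3: 3346
  i=4: 2964   i=5: 622   i=6: 3044   i=7: 856
  i=8: 1804   i=9: 728   i=10: 30
Match at i=10, j=41: n = 10·42 + 41 = 461.

461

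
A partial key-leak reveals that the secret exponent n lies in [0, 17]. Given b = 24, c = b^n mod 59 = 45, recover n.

2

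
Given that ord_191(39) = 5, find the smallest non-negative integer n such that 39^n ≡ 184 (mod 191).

2

Successive powers of 39 modulo 191:
  39^0=1  39^1=39  39^2=184
So 39^2 ≡ 184 (mod 191), giving n = 2.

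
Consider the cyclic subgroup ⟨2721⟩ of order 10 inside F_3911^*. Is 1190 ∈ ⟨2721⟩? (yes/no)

yes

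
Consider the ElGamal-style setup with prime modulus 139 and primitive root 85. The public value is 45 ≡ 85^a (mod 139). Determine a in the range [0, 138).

126

Baby-step giant-step with m = ceil(sqrt(138)) = 12.
Baby table (85^j mod 139 for j=0..11):
  0:1  1:85  2:136  3:23  4:9  5:70  6:112  7:68
  8:81  9:74  10:35  11:56
Giant step factor: 85^(-12) ≡ 45 (mod 139).
Scan 45·45^i mod 139 for i = 0, 1, …:
  i=0: 45   i=1: 79   i=2: 80   i=3: 125
  i=4: 65   i=5: 6   i=6: 131   i=7: 57
  i=8: 63   i=9: 55   i=10: 112
Match at i=10, j=6: a = 10·12 + 6 = 126.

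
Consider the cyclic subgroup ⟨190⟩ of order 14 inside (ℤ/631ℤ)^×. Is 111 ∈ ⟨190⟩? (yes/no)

no

⟨190⟩ has order 14; its elements mod 631 are {1, 21, 30, 133, 190, 204, 269, 362, 427, 441, 498, 601, 610, 630}.
111 is not in this set.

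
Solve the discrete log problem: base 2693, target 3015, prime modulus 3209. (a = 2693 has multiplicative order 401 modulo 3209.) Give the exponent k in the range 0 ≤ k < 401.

312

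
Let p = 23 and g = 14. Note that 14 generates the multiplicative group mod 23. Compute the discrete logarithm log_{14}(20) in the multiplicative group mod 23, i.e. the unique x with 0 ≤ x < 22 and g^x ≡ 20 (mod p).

Successive powers of 14 modulo 23:
  14^0=1  14^1=14  14^2=12  14^3=7  14^4=6  14^5=15
  14^6=3  14^7=19  14^8=13  14^9=21  14^10=18  14^11=22
  14^12=9  14^13=11  14^14=16  14^15=17  14^16=8  14^17=20
So 14^17 ≡ 20 (mod 23), giving x = 17.

17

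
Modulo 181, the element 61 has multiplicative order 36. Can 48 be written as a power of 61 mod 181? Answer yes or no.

yes

48 ∈ ⟨61⟩ iff 48^36 ≡ 1 (mod 181), since |⟨61⟩| = 36.
48^36 mod 181 = 1.
Since 1 = 1, 48 lies in the subgroup.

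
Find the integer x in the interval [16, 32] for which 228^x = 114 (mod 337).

17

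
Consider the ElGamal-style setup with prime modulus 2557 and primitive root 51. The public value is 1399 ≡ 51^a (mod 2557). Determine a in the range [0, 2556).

Baby-step giant-step with m = ceil(sqrt(2556)) = 51.
Baby table (51^j mod 2557 for j=0..50):
  0:1  1:51  2:44  3:2244  4:1936  5:1570  6:803  7:41
  8:2091  9:1804  10:2509  11:109  12:445  13:2239  14:1681  15:1350
  16:2368  17:589  18:1912  19:346  20:2304  21:2439  22:1653  23:2479
  24:1136  25:1682  26:1401  27:2412  28:276  29:1291  30:1916  31:550
  32:2480  33:1187  34:1726  35:1088  36:1791  37:1846  38:2094  39:1957
  40:84  41:1727  42:1139  43:1835  44:1533  45:1473  46:970  47:887
  48:1768  49:673  50:1082
Giant step factor: 51^(-51) ≡ 1424 (mod 2557).
Scan 1399·1424^i mod 2557 for i = 0, 1, …:
  i=0: 1399   i=1: 273   i=2: 88   i=3: 19
  i=4: 1486   i=5: 1425   i=6: 1499   i=7: 2038
  i=8: 2474   i=9: 1987     …   i=43: 206
  i=44: 1846
Match at i=44, j=37: a = 44·51 + 37 = 2281.

2281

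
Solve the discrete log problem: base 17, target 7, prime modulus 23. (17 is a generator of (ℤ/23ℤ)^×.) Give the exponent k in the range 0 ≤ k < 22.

Successive powers of 17 modulo 23:
  17^0=1  17^1=17  17^2=13  17^3=14  17^4=8  17^5=21
  17^6=12  17^7=20  17^8=18  17^9=7
So 17^9 ≡ 7 (mod 23), giving k = 9.

9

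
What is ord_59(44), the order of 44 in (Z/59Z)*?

The order of 44 must divide p − 1 = 58 = 2 · 29.
Divisors: 1, 2, 29, 58.
Check each in increasing order: 44^1 ≡ 44;  44^2 ≡ 48;  44^29 ≡ 58;  44^58 ≡ 1.
Smallest exponent giving 1 is 58.

58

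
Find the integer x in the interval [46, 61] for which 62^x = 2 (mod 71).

58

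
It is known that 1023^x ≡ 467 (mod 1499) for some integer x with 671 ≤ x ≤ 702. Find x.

686

Compute 1023^671 mod 1499 = 1329, then multiply by 1023 repeatedly:
  1023^671=1329  1023^672=1473  1023^673=384  1023^674=94  1023^675=226
  1023^676=352  1023^677=336  1023^678=457  1023^679=1322  1023^680=308
  1023^681=294  1023^682=962  1023^683=782  1023^684=1019  1023^685=632
  1023^686=467
Found 467 at exponent 686.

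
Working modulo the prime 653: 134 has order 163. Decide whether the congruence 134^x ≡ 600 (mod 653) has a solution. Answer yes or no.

yes

600 ∈ ⟨134⟩ iff 600^163 ≡ 1 (mod 653), since |⟨134⟩| = 163.
600^163 mod 653 = 1.
Since 1 = 1, 600 lies in the subgroup.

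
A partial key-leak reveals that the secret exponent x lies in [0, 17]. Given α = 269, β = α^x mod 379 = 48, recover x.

3

Compute 269^0 mod 379 = 1, then multiply by 269 repeatedly:
  269^0=1  269^1=269  269^2=351  269^3=48
Found 48 at exponent 3.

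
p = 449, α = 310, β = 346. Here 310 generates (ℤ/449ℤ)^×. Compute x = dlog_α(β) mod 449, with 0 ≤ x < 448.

75

Baby-step giant-step with m = ceil(sqrt(448)) = 22.
Baby table (310^j mod 449 for j=0..21):
  0:1  1:310  2:14  3:299  4:196  5:145  6:50  7:234
  8:251  9:133  10:371  11:66  12:255  13:26  14:427  15:364
  16:141  17:157  18:178  19:402  20:247  21:240
Giant step factor: 310^(-22) ≡ 258 (mod 449).
Scan 346·258^i mod 449 for i = 0, 1, …:
  i=0: 346   i=1: 366   i=2: 138   i=3: 133
Match at i=3, j=9: x = 3·22 + 9 = 75.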